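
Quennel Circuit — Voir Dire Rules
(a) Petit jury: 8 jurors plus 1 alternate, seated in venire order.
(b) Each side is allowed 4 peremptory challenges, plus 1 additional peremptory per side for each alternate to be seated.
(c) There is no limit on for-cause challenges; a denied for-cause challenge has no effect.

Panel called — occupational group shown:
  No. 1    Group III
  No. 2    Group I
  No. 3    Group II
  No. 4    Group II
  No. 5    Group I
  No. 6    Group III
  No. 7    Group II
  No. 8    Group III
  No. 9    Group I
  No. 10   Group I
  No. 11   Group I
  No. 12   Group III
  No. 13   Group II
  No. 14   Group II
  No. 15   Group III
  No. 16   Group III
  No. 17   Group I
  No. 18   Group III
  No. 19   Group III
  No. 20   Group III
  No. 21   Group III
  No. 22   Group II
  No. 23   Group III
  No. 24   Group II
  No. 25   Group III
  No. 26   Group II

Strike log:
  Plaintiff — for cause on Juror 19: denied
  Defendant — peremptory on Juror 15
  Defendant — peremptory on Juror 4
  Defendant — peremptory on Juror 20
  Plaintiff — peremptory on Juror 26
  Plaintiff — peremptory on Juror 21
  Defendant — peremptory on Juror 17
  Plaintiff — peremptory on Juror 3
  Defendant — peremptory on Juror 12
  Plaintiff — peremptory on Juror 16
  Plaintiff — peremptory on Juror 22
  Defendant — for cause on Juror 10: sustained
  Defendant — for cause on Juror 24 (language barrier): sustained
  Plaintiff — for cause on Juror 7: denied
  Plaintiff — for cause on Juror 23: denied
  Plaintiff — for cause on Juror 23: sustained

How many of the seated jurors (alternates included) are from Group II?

2

Removed: #3, #4, #10, #12, #15, #16, #17, #20, #21, #22, #23, #24, #26.
Seated (9 incl. alternates): #1, #2, #5, #6, #7, #8, #9, #11, #13.
Of those, in Group II: #7, #13 → 2.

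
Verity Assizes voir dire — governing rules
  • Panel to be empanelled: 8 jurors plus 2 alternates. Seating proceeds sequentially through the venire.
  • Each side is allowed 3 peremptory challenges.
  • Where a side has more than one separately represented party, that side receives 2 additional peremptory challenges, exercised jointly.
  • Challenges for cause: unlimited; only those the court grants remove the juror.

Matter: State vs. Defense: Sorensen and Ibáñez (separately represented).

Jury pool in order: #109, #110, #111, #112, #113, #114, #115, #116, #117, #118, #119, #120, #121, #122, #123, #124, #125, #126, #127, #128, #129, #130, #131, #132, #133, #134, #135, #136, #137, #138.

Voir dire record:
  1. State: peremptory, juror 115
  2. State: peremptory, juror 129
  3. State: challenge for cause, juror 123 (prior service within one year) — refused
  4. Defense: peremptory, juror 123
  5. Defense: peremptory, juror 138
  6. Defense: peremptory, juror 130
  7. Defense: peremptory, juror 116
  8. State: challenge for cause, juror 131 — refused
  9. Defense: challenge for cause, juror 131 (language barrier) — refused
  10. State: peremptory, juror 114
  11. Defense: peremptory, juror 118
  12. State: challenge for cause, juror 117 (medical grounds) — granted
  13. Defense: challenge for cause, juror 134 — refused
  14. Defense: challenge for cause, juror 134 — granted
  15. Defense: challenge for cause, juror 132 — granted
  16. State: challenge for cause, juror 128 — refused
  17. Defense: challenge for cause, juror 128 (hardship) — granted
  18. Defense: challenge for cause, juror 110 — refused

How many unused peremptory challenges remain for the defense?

0

Defense allotment: 3 base + 2 multi-party = 5.
Defense peremptories used: #123, #138, #130, #116, #118 — 5 (for-cause on #131, #134, #134, #132, #128, #110 don't count).
Remaining: 5 − 5 = 0.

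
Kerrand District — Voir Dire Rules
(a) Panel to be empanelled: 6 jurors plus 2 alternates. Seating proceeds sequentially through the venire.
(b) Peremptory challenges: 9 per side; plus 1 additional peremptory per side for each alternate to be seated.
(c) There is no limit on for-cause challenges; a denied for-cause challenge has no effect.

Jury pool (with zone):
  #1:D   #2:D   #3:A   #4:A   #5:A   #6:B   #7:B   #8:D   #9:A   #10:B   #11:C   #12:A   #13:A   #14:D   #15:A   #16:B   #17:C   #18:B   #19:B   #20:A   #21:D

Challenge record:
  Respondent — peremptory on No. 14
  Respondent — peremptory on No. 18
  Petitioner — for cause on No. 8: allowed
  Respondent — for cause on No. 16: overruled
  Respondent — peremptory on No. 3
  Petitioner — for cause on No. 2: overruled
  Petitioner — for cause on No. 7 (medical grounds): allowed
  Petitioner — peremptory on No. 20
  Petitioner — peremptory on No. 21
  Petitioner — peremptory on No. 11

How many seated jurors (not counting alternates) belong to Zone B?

Removed: #3, #7, #8, #11, #14, #18, #20, #21.
Seated jurors 1–6: #1, #2, #4, #5, #6, #9 (alternates #10, #12 not counted).
Of those, in Zone B: #6 → 1.

1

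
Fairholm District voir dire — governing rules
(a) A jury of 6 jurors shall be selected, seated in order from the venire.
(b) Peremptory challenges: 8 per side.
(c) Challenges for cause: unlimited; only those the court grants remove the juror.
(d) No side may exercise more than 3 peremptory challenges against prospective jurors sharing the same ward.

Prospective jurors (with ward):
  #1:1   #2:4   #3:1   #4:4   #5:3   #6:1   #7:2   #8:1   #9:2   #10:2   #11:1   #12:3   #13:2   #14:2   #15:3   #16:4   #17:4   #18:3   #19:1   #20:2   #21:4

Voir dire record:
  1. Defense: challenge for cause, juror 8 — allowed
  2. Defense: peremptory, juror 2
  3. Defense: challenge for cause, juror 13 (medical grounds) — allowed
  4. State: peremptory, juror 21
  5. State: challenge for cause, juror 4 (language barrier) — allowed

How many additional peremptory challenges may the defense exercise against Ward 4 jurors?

Defense peremptories so far: #2 — 1 of 8 used, 7 left overall.
Against Ward 4: #2 — 1 used; per-ward cap 3 leaves 2.
Binding limit: min(7, 2) = 2.

2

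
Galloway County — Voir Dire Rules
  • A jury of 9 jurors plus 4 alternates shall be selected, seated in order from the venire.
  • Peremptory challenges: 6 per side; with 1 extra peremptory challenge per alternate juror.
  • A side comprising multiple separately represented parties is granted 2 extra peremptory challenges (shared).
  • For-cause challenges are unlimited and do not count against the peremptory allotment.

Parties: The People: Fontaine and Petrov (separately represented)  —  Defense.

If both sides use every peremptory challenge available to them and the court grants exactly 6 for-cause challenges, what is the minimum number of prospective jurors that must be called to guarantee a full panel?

41

Seats to fill: 9 + 4 alternates = 13.
Peremptories — The People: 6 + 1×4 + 2 = 12; Defense: 6 + 1×4 = 10; total 22.
For-cause removals: 6.
Minimum venire: 13 + 22 + 6 = 41.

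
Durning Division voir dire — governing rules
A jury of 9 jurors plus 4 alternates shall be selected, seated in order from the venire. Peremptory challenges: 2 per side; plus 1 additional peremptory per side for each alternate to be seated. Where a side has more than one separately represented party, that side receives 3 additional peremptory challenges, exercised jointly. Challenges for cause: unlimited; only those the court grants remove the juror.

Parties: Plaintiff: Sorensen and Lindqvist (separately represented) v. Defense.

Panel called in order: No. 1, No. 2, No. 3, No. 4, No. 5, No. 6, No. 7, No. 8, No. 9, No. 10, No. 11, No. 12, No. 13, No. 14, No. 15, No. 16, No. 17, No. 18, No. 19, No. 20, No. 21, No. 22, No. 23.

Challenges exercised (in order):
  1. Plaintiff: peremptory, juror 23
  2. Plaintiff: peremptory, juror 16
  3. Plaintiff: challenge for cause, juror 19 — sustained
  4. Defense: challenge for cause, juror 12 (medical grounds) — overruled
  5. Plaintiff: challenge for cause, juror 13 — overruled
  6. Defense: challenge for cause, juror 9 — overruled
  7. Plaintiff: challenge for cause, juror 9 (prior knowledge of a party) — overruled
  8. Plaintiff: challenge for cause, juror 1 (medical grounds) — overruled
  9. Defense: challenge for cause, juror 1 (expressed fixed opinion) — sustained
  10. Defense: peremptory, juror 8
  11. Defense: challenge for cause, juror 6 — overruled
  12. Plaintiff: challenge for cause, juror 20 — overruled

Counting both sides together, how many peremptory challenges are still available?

Plaintiff allotment: 2 base + 1 × 4 alternates + 3 multi-party = 9. Defense allotment: 2 base + 1 × 4 alternates = 6.
Plaintiff peremptories used: #23, #16 — 2 (for-cause on #19, #13, #9, #1, #20 don't count).
Defense peremptories used: #8 — 1 (for-cause on #12, #9, #1, #6 don't count).
Remaining: (9 − 2) + (6 − 1) = 12.

12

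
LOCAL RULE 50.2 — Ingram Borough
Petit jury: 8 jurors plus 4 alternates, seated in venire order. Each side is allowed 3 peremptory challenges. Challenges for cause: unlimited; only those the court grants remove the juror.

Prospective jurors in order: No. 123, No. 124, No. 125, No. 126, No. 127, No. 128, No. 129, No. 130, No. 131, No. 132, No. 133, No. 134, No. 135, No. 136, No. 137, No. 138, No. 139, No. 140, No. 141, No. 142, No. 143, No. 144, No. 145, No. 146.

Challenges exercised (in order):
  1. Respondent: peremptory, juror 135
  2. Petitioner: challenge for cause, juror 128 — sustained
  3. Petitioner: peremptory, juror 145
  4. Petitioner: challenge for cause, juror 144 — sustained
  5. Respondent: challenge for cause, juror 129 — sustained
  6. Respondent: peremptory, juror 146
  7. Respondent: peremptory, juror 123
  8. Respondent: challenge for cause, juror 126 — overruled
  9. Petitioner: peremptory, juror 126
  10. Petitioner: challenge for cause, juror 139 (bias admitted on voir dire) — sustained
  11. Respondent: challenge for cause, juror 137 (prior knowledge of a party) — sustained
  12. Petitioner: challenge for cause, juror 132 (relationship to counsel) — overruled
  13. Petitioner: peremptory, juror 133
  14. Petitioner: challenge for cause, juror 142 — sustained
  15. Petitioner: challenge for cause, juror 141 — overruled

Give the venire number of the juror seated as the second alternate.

140

Removed: #123, #126, #128, #129, #133, #135, #137, #139, #142, #144, #145, #146. (#132, #141 stay — for-cause denied.)
Seating in order: seats 1–8 → #124, #125, #127, #130, #131, #132, #134, #136; alternates → #138, #140, #141, #143.
So alternate 2 is #140.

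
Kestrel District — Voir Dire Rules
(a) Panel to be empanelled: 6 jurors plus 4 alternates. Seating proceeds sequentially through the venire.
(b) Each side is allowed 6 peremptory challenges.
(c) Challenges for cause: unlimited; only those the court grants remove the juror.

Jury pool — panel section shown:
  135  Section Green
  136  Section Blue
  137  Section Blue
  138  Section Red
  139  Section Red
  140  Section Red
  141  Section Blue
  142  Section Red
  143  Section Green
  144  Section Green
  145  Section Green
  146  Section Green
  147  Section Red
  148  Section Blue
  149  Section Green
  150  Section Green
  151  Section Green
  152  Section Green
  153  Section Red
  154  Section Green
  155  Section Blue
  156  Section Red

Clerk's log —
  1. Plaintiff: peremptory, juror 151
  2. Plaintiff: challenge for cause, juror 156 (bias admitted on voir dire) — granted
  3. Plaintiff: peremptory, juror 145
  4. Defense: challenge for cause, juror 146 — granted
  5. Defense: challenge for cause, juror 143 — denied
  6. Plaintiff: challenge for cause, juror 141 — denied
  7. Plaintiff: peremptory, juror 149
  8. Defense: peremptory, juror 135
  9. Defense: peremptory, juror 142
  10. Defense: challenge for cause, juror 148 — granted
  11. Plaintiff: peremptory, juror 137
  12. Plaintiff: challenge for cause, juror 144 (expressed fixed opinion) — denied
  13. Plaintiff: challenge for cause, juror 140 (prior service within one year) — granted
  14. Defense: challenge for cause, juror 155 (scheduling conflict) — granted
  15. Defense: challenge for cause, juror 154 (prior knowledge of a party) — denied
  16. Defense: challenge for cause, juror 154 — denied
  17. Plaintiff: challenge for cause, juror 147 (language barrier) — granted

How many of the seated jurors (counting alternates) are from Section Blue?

2

Removed: #135, #137, #140, #142, #145, #146, #147, #148, #149, #151, #155, #156.
Seated (10 incl. alternates): #136, #138, #139, #141, #143, #144, #150, #152, #153, #154.
Of those, in Section Blue: #136, #141 → 2.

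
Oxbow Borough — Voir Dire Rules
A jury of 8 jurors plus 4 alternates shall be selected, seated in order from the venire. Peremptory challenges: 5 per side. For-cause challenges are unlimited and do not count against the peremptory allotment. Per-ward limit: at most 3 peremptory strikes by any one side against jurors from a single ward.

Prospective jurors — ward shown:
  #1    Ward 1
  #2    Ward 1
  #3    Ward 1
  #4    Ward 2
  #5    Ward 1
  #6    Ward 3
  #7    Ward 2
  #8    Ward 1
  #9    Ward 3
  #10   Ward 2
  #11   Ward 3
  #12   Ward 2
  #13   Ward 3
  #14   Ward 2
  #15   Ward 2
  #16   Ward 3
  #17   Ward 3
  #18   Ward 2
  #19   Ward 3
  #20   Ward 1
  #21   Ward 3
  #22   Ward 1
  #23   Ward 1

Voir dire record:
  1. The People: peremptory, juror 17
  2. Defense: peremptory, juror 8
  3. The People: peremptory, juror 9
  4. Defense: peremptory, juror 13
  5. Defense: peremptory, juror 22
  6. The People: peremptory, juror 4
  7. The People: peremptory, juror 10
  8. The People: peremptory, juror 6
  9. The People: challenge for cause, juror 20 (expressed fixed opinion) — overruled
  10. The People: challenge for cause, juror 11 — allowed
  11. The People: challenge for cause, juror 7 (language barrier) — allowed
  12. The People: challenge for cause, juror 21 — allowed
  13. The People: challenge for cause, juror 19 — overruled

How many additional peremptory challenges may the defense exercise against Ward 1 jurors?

Defense peremptories so far: #8, #13, #22 — 3 of 5 used, 2 left overall.
Against Ward 1: #8, #22 — 2 used; per-ward cap 3 leaves 1.
Binding limit: min(2, 1) = 1.

1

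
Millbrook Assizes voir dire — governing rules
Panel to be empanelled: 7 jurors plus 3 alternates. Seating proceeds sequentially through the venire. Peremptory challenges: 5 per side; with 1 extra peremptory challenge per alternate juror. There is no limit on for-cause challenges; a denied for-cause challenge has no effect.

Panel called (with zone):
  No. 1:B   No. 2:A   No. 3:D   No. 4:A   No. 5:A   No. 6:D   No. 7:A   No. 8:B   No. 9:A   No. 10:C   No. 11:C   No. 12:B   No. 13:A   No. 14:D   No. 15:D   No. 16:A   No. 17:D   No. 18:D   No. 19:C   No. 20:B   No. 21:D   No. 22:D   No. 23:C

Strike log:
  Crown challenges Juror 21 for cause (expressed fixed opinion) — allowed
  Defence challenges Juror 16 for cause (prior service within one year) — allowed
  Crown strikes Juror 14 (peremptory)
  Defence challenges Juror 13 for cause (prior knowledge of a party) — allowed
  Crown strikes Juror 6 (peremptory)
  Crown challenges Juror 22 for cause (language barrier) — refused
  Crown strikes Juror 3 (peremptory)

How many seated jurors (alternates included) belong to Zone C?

Removed: #3, #6, #13, #14, #16, #21.
Seated (10 incl. alternates): #1, #2, #4, #5, #7, #8, #9, #10, #11, #12.
Of those, in Zone C: #10, #11 → 2.

2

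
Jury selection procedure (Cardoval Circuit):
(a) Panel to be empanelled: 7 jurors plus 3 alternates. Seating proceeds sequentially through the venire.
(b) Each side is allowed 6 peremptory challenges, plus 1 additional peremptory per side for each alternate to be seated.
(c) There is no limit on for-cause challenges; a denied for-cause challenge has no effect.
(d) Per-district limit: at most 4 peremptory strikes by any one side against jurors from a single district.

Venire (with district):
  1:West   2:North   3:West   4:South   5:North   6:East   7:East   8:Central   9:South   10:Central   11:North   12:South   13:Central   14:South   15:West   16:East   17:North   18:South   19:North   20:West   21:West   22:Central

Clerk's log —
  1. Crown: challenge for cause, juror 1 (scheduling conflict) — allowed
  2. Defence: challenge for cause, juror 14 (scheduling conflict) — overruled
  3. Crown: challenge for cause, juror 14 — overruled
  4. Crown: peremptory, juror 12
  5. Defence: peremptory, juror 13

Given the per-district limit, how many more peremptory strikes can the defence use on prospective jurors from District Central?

Defence peremptories so far: #13 — 1 of 9 used, 8 left overall.
Against District Central: #13 — 1 used; per-district cap 4 leaves 3.
Binding limit: min(8, 3) = 3.

3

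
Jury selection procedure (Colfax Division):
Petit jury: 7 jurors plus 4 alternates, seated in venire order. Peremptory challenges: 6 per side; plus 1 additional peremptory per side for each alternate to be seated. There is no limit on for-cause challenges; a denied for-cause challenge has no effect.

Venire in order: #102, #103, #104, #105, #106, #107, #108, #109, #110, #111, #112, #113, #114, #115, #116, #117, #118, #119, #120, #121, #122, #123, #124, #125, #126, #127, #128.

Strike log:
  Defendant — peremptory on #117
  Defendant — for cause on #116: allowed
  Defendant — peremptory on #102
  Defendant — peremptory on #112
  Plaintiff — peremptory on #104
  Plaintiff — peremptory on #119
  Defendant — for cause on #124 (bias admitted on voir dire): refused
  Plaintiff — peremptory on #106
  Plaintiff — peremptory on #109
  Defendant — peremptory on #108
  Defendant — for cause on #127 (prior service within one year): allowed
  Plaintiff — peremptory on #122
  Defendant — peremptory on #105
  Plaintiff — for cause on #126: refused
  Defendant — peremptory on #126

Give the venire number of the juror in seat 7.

Removed: #102, #104, #105, #106, #108, #109, #112, #116, #117, #119, #122, #126, #127. (#124 stays — for-cause denied.)
Seating in order: seats 1–7 → #103, #107, #110, #111, #113, #114, #115; alternates → #118, #120, #121, #123.
So seat 7 is #115.

115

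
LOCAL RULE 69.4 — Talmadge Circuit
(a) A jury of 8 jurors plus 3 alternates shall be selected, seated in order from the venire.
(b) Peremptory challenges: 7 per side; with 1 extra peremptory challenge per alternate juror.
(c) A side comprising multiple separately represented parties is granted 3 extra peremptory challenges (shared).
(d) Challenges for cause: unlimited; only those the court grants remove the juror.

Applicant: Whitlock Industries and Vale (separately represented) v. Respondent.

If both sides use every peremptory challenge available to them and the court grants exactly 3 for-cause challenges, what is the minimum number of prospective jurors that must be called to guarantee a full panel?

Seats to fill: 8 + 3 alternates = 11.
Peremptories — Applicant: 7 + 1×3 + 3 = 13; Respondent: 7 + 1×3 = 10; total 23.
For-cause removals: 3.
Minimum venire: 11 + 23 + 3 = 37.

37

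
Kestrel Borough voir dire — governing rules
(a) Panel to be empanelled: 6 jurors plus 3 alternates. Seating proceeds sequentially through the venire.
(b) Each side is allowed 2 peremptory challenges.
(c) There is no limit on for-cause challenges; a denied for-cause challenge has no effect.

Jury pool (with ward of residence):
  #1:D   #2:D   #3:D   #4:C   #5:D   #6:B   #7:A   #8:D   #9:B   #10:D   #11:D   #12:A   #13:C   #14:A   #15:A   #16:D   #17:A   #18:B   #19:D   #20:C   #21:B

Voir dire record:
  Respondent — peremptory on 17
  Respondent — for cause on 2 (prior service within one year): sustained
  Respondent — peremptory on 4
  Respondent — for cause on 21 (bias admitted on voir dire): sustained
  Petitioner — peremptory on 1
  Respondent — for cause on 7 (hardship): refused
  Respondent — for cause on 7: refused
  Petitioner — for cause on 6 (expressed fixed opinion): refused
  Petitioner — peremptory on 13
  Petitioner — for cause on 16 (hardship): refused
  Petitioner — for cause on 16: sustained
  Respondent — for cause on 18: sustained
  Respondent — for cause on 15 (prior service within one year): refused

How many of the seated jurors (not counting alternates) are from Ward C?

0

Removed: #1, #2, #4, #13, #16, #17, #18, #21.
Seated jurors 1–6: #3, #5, #6, #7, #8, #9 (alternates #10, #11, #12 not counted).
None of those are in Ward C → 0.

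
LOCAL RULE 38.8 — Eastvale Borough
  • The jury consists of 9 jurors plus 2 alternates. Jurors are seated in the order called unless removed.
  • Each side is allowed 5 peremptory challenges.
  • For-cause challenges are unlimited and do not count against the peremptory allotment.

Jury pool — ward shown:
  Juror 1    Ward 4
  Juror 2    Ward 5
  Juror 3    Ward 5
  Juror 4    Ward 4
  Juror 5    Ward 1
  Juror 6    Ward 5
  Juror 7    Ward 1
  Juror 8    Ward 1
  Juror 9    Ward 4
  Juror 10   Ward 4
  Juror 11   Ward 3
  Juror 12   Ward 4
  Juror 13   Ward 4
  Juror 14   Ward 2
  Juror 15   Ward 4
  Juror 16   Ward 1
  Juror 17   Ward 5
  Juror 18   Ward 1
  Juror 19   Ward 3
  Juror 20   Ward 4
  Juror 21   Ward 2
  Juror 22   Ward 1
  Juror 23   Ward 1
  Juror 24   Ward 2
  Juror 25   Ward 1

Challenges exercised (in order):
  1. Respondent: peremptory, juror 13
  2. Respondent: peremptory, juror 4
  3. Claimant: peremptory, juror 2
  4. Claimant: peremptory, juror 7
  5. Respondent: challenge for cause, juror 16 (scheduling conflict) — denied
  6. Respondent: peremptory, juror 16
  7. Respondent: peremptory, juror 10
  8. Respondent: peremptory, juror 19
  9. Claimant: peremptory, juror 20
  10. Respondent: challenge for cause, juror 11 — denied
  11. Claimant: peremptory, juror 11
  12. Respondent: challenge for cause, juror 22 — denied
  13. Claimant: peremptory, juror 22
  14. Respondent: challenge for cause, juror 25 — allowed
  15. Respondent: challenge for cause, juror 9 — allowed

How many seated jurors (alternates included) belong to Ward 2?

Removed: #2, #4, #7, #9, #10, #11, #13, #16, #19, #20, #22, #25.
Seated (11 incl. alternates): #1, #3, #5, #6, #8, #12, #14, #15, #17, #18, #21.
Of those, in Ward 2: #14, #21 → 2.

2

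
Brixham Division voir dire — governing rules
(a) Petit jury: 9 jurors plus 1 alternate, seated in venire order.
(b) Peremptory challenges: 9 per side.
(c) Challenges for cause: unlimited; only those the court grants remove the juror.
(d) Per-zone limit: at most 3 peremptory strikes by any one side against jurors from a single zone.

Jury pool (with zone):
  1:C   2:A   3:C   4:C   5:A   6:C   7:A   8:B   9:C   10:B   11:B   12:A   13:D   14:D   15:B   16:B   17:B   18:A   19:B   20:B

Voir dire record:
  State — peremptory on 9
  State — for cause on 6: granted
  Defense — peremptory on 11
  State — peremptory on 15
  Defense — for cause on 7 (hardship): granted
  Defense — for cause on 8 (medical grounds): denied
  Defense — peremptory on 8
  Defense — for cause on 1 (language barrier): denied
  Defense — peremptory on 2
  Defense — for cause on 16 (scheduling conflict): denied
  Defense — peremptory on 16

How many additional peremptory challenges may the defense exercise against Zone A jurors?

2

Defense peremptories so far: #11, #8, #2, #16 — 4 of 9 used, 5 left overall.
Against Zone A: #2 — 1 used; per-zone cap 3 leaves 2.
Binding limit: min(5, 2) = 2.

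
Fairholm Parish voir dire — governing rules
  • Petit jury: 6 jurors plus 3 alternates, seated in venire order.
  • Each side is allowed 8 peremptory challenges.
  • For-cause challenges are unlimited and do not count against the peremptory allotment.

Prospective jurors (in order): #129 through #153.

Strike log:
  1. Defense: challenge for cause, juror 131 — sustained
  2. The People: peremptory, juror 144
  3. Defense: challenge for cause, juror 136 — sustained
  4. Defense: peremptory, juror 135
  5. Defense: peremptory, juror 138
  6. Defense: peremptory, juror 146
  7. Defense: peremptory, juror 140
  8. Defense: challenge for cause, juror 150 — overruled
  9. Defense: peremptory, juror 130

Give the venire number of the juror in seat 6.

Removed: #130, #131, #135, #136, #138, #140, #144, #146. (#150 stays — for-cause denied.)
Seating in order: seats 1–6 → #129, #132, #133, #134, #137, #139; alternates → #141, #142, #143.
So seat 6 is #139.

139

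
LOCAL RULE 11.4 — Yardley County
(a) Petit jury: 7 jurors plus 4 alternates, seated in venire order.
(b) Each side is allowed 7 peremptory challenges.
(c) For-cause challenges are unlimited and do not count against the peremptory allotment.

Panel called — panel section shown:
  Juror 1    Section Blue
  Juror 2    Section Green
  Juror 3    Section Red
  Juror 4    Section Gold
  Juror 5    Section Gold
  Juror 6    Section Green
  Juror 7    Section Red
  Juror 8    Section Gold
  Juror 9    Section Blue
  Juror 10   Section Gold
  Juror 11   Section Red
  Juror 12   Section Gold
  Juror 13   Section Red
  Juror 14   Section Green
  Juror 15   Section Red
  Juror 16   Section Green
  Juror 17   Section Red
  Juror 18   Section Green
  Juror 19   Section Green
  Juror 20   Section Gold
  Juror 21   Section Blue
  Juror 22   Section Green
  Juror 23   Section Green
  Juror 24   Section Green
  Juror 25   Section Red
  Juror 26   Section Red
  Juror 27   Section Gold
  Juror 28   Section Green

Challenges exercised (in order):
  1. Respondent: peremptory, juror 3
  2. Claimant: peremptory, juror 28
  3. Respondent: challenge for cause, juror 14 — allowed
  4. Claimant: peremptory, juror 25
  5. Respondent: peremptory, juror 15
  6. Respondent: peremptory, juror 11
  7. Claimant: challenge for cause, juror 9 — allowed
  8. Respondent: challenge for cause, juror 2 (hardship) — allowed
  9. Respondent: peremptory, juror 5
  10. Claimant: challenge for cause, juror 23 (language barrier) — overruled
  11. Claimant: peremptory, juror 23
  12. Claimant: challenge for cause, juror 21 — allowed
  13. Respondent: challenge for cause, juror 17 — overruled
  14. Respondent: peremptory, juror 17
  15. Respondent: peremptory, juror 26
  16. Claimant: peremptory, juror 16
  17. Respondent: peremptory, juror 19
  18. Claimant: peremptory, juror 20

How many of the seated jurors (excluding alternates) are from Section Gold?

Removed: #2, #3, #5, #9, #11, #14, #15, #16, #17, #19, #20, #21, #23, #25, #26, #28.
Seated jurors 1–7: #1, #4, #6, #7, #8, #10, #12 (alternates #13, #18, #22, #24 not counted).
Of those, in Section Gold: #4, #8, #10, #12 → 4.

4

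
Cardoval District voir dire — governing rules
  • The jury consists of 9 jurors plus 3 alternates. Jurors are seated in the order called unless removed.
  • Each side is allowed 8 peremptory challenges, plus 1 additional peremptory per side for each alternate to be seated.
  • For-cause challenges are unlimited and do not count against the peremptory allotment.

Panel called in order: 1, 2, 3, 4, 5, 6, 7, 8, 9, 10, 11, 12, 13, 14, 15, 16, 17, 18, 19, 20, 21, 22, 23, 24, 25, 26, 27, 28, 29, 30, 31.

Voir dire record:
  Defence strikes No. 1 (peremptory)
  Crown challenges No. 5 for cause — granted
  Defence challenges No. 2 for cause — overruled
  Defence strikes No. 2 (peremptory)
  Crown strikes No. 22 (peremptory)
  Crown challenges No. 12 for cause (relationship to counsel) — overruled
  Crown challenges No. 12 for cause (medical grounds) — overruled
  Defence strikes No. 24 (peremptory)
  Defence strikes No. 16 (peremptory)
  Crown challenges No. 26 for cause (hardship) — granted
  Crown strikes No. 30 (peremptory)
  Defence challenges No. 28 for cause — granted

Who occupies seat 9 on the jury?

12

Removed: #1, #2, #5, #16, #22, #24, #26, #28, #30. (#12 stays — for-cause denied.)
Seating in order: seats 1–9 → #3, #4, #6, #7, #8, #9, #10, #11, #12; alternates → #13, #14, #15.
So seat 9 is #12.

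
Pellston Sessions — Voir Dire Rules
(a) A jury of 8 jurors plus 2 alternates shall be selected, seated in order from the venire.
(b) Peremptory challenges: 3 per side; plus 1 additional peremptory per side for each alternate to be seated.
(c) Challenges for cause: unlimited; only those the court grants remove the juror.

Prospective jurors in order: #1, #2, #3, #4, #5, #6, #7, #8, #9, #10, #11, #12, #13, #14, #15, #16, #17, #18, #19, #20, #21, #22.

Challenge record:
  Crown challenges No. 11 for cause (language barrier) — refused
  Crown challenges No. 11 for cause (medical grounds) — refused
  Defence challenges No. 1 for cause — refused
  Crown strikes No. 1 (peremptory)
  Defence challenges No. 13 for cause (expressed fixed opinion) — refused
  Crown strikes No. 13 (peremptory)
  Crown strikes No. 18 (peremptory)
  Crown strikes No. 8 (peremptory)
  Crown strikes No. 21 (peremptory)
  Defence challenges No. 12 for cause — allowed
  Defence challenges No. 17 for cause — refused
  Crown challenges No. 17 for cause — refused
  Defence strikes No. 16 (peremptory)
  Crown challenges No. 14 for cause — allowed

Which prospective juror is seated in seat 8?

10

Removed: #1, #8, #12, #13, #14, #16, #18, #21. (#11, #17 stay — for-cause denied.)
Seating in order: seats 1–8 → #2, #3, #4, #5, #6, #7, #9, #10; alternates → #11, #15.
So seat 8 is #10.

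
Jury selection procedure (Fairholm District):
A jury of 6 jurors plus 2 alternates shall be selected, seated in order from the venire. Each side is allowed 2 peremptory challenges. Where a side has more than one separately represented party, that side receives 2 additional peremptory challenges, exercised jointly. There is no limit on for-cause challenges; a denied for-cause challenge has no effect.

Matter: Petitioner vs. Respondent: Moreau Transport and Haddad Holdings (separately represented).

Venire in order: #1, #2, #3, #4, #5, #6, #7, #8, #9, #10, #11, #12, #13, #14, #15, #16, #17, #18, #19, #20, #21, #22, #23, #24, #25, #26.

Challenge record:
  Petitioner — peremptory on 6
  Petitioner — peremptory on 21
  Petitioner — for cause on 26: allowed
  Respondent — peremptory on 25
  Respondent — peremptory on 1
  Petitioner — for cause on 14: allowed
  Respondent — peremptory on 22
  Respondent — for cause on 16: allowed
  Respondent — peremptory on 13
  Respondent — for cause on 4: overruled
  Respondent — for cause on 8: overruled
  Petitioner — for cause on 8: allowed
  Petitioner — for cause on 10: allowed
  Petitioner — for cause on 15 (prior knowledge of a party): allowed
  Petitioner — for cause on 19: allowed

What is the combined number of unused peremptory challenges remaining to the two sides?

0

Petitioner allotment: 2. Respondent allotment: 2 base + 2 multi-party = 4.
Petitioner peremptories used: #6, #21 — 2 (for-cause on #26, #14, #8, #10, #15, #19 don't count).
Respondent peremptories used: #25, #1, #22, #13 — 4 (for-cause on #16, #4, #8 don't count).
Remaining: (2 − 2) + (4 − 4) = 0.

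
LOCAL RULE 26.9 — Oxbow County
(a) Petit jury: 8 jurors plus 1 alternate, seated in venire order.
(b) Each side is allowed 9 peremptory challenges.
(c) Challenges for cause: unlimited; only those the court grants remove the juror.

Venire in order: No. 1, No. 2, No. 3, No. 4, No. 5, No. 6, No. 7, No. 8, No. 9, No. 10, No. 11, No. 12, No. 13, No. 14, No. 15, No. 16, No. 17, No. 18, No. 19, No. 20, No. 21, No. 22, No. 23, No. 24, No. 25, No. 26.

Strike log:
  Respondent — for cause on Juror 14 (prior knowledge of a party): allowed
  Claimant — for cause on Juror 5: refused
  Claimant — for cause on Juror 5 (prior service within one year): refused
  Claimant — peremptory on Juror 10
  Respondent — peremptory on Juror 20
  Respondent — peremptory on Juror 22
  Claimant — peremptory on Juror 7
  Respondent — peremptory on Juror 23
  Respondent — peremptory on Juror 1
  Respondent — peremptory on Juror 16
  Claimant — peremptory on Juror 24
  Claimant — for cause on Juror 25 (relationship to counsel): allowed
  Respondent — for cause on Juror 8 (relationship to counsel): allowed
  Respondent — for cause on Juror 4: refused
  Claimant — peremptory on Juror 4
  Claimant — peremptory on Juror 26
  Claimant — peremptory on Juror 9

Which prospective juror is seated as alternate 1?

Removed: #1, #4, #7, #8, #9, #10, #14, #16, #20, #22, #23, #24, #25, #26. (#5 stays — for-cause denied.)
Seating in order: seats 1–8 → #2, #3, #5, #6, #11, #12, #13, #15; alternates → #17.
So alternate 1 is #17.

17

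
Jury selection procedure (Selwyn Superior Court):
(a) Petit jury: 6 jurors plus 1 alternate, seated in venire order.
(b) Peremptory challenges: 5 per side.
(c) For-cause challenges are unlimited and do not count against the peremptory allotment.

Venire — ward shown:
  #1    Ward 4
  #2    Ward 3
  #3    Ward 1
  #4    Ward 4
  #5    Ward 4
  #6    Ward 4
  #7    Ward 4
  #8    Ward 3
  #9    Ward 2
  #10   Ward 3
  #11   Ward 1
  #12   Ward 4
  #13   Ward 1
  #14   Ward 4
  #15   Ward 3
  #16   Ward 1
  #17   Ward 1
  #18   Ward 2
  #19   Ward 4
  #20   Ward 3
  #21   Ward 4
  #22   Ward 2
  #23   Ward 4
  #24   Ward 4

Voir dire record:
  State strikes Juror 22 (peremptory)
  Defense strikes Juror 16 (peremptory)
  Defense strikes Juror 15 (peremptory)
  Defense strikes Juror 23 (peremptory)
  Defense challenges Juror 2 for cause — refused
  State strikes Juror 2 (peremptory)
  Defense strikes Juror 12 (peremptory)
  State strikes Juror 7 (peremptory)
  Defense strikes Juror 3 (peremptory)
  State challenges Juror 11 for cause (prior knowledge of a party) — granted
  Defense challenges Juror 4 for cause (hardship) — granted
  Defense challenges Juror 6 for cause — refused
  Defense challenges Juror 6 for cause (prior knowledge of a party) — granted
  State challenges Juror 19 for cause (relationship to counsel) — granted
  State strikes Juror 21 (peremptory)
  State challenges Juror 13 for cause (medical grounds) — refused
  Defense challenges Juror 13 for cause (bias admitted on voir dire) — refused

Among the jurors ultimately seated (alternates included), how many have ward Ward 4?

3

Removed: #2, #3, #4, #6, #7, #11, #12, #15, #16, #19, #21, #22, #23.
Seated (7 incl. alternates): #1, #5, #8, #9, #10, #13, #14.
Of those, in Ward 4: #1, #5, #14 → 3.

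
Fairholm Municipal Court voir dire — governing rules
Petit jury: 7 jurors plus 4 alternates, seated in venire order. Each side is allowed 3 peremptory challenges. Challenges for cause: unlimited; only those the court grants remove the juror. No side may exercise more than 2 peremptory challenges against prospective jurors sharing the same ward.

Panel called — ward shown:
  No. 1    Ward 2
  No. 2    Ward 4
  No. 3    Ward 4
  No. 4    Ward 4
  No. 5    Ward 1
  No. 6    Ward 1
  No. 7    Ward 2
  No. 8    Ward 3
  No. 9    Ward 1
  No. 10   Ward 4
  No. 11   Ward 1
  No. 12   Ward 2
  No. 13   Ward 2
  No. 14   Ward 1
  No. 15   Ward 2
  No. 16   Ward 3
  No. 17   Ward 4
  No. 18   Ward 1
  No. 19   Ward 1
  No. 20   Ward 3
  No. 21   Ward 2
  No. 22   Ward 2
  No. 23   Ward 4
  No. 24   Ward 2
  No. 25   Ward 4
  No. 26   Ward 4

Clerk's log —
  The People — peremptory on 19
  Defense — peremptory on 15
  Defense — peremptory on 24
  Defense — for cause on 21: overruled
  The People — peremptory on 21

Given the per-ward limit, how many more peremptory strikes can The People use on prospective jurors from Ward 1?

1

The People peremptories so far: #19, #21 — 2 of 3 used, 1 left overall.
Against Ward 1: #19 — 1 used; per-ward cap 2 leaves 1.
Binding limit: min(1, 1) = 1.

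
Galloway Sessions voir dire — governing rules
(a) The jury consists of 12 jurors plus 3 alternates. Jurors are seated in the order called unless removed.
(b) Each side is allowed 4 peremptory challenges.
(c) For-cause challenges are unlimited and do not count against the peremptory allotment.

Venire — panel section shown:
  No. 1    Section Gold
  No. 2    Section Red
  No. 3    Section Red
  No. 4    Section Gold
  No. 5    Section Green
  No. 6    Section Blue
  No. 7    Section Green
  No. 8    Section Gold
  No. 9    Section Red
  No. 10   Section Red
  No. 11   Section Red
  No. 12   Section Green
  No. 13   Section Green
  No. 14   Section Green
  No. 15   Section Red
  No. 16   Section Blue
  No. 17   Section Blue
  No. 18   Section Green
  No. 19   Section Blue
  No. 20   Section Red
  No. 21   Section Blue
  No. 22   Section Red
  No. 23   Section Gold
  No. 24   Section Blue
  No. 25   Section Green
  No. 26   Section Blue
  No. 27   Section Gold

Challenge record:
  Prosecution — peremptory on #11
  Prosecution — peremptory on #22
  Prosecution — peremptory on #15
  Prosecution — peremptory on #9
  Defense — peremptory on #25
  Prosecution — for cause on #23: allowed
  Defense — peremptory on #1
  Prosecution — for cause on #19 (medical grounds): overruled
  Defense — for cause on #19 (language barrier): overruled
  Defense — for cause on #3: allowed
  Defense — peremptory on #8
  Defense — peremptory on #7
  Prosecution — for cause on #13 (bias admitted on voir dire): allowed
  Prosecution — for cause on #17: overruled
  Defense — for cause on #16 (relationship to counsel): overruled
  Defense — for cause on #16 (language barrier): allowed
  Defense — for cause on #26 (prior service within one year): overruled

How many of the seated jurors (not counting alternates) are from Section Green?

4

Removed: #1, #3, #7, #8, #9, #11, #13, #15, #16, #22, #23, #25.
Seated jurors 1–12: #2, #4, #5, #6, #10, #12, #14, #17, #18, #19, #20, #21 (alternates #24, #26, #27 not counted).
Of those, in Section Green: #5, #12, #14, #18 → 4.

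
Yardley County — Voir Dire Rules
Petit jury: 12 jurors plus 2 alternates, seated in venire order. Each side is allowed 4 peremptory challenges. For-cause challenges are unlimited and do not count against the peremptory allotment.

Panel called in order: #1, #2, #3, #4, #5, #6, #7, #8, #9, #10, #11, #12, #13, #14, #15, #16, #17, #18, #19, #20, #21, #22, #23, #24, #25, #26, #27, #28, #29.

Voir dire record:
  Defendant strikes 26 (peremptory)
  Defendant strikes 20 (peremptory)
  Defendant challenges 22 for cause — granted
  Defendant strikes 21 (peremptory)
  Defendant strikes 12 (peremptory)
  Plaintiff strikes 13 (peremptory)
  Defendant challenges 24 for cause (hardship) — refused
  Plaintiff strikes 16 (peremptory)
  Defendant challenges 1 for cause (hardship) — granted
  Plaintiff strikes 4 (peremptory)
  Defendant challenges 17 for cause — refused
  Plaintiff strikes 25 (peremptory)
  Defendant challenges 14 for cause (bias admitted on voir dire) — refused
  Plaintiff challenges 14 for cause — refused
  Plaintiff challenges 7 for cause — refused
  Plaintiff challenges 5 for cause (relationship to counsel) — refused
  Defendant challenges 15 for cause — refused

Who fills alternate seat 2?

Removed: #1, #4, #12, #13, #16, #20, #21, #22, #25, #26. (#5, #7, #14, #15, #17, #24 stay — for-cause denied.)
Filling seats in venire order through position 14: #2, #3, #5, #6, #7, #8, #9, #10, #11, #14, #15, #17, #18, #19.
So alternate 2 is #19.

19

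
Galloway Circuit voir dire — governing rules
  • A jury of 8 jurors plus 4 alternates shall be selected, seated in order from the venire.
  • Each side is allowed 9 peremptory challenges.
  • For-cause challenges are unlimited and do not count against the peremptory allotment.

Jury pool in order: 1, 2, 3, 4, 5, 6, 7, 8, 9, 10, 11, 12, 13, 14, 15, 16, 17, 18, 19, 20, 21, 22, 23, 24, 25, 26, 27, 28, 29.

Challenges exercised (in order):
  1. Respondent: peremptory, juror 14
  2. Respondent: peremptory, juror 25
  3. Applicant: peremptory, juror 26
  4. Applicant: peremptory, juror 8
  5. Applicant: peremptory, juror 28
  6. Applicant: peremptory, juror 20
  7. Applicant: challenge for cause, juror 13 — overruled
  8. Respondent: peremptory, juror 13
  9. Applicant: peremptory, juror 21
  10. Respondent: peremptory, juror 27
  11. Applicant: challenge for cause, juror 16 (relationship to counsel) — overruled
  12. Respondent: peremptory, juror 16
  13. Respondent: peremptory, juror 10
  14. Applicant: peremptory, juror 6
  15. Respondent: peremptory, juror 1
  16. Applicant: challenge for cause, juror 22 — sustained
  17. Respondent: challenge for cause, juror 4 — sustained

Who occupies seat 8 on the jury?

15

Removed: #1, #4, #6, #8, #10, #13, #14, #16, #20, #21, #22, #25, #26, #27, #28.
Seating in order: seats 1–8 → #2, #3, #5, #7, #9, #11, #12, #15; alternates → #17, #18, #19, #23.
So seat 8 is #15.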